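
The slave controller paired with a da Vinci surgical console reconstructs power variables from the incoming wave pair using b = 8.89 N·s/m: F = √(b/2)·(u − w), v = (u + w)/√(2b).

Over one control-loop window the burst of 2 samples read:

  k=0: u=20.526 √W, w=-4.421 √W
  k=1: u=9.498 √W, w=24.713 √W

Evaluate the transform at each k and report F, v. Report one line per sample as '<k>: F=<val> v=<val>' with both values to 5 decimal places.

k=0: u−w=24.94700, u+w=16.10500; √(b/2)=2.10832, √(2b)=4.21663; F=2.10832×24.947=52.59618, v=16.10500/4.21663=3.81940
k=1: u−w=-15.21500, u+w=34.21100; √(b/2)=2.10832, √(2b)=4.21663; F=2.10832×(-15.215)=-32.07804, v=34.21100/4.21663=8.11334

0: F=52.59618 v=3.81940
1: F=-32.07804 v=8.11334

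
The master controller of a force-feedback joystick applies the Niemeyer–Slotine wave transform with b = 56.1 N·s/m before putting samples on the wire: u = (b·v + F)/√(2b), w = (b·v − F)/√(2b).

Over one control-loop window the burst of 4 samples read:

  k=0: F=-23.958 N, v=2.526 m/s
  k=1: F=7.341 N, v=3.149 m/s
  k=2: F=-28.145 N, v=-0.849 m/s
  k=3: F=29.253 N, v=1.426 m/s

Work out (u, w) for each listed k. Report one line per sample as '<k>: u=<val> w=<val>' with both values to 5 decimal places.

0: u=11.11646 w=15.64006
1: u=17.37085 w=15.98477
2: u=-7.15358 w=-1.83941
3: u=10.31410 w=4.79073

k=0: b·v=56.1×2.526=141.70860; √(2b)=10.59245; u=(141.70860+(-23.958))/10.59245=11.11646, w=(141.70860−(-23.958))/10.59245=15.64006
k=1: b·v=56.1×3.149=176.65890; √(2b)=10.59245; u=(176.65890+7.341)/10.59245=17.37085, w=(176.65890−7.341)/10.59245=15.98477
k=2: b·v=56.1×(-0.849)=-47.62890; √(2b)=10.59245; u=(-47.62890+(-28.145))/10.59245=-7.15358, w=(-47.62890−(-28.145))/10.59245=-1.83941
k=3: b·v=56.1×1.426=79.99860; √(2b)=10.59245; u=(79.99860+29.253)/10.59245=10.31410, w=(79.99860−29.253)/10.59245=4.79073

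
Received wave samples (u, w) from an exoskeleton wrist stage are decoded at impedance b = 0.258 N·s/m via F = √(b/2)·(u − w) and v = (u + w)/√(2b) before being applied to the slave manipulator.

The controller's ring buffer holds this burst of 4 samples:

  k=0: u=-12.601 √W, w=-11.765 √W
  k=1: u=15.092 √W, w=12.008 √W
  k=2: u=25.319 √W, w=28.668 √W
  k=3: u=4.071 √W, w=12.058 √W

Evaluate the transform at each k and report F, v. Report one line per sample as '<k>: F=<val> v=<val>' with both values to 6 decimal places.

k=0: u−w=-0.836000, u+w=-24.366000; √(b/2)=0.359166, √(2b)=0.718331; F=0.359166×(-0.836)=-0.300263, v=-24.366000/0.718331=-33.920277
k=1: u−w=3.084000, u+w=27.100000; √(b/2)=0.359166, √(2b)=0.718331; F=0.359166×3.084=1.107667, v=27.100000/0.718331=37.726320
k=2: u−w=-3.349000, u+w=53.987000; √(b/2)=0.359166, √(2b)=0.718331; F=0.359166×(-3.349)=-1.202846, v=53.987000/0.718331=75.156119
k=3: u−w=-7.987000, u+w=16.129000; √(b/2)=0.359166, √(2b)=0.718331; F=0.359166×(-7.987)=-2.868656, v=16.129000/0.718331=22.453425

0: F=-0.300263 v=-33.920277
1: F=1.107667 v=37.726320
2: F=-1.202846 v=75.156119
3: F=-2.868656 v=22.453425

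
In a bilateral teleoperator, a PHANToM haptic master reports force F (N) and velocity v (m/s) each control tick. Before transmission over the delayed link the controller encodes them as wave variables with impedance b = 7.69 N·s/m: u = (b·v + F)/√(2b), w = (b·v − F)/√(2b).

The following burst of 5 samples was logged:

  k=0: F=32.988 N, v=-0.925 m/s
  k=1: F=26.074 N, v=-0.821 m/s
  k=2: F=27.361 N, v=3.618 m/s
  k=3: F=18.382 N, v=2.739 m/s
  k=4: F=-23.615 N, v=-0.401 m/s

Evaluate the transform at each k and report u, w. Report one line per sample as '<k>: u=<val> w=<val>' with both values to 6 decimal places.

0: u=6.597782 w=-10.225387
1: u=5.038717 w=-8.258461
2: u=14.071178 w=0.117657
3: u=10.058027 w=0.683603
4: u=-6.807878 w=5.235263

k=0: b·v=7.69×(-0.925)=-7.113250; √(2b)=3.921734; u=(-7.113250+32.988)/3.921734=6.597782, w=(-7.113250−32.988)/3.921734=-10.225387
k=1: b·v=7.69×(-0.821)=-6.313490; √(2b)=3.921734; u=(-6.313490+26.074)/3.921734=5.038717, w=(-6.313490−26.074)/3.921734=-8.258461
k=2: b·v=7.69×3.618=27.822420; √(2b)=3.921734; u=(27.822420+27.361)/3.921734=14.071178, w=(27.822420−27.361)/3.921734=0.117657
k=3: b·v=7.69×2.739=21.062910; √(2b)=3.921734; u=(21.062910+18.382)/3.921734=10.058027, w=(21.062910−18.382)/3.921734=0.683603
k=4: b·v=7.69×(-0.401)=-3.083690; √(2b)=3.921734; u=(-3.083690+(-23.615))/3.921734=-6.807878, w=(-3.083690−(-23.615))/3.921734=5.235263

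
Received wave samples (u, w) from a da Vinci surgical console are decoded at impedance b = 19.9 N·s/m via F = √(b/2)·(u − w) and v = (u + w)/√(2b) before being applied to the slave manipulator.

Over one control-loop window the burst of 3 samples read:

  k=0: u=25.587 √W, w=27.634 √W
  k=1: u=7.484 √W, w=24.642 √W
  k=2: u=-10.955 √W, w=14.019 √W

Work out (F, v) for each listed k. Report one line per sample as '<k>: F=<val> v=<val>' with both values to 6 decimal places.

k=0: u−w=-2.047000, u+w=53.221000; √(b/2)=3.154362, √(2b)=6.308724; F=3.154362×(-2.047)=-6.456979, v=53.221000/6.308724=8.436096
k=1: u−w=-17.158000, u+w=32.126000; √(b/2)=3.154362, √(2b)=6.308724; F=3.154362×(-17.158)=-54.122544, v=32.126000/6.308724=5.092313
k=2: u−w=-24.974000, u+w=3.064000; √(b/2)=3.154362, √(2b)=6.308724; F=3.154362×(-24.974)=-78.777038, v=3.064000/6.308724=0.485677

0: F=-6.456979 v=8.436096
1: F=-54.122544 v=5.092313
2: F=-78.777038 v=0.485677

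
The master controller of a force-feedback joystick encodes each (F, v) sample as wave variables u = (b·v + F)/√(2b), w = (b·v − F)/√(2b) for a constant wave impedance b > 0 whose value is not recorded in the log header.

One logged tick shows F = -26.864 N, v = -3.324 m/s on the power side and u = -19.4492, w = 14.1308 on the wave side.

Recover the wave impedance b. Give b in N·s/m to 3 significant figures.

b = 1.28 N·s/m

u + w = -5.31840;  u + w = √(2b)·v, so √(2b) = -5.31840/(-3.324) = 1.60000.
b = (√(2b))²/2 = 2.56000/2 = 1.28000.
(Check via u − w = 2F/√(2b): u − w = -33.58000, 2F/√(2b) = -33.58000.)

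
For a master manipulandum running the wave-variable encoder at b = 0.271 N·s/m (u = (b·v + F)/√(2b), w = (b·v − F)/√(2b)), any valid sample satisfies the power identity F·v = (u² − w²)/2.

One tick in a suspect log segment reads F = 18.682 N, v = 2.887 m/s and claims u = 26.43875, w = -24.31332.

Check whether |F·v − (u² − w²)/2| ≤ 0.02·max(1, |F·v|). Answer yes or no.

F·v = 18.682×2.887 = 53.9349 W.
(u² − w²)/2 = (699.0075 − 591.1375)/2 = 53.9350 W.
|Δ| = 0.0001;  2% of max(1, |F·v|) = 1.0787.

yes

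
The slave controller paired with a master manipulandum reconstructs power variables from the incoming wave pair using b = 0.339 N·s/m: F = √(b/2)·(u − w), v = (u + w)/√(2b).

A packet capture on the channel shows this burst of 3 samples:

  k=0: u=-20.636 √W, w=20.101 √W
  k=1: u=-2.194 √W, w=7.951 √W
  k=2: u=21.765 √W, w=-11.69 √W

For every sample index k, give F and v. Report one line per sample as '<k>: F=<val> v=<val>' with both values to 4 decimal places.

0: F=-16.7716 v=-0.6497
1: F=-4.1767 v=6.9917
2: F=13.7735 v=12.2357

k=0: u−w=-40.7370, u+w=-0.5350; √(b/2)=0.4117, √(2b)=0.8234; F=0.4117×(-40.737)=-16.7716, v=-0.5350/0.8234=-0.6497
k=1: u−w=-10.1450, u+w=5.7570; √(b/2)=0.4117, √(2b)=0.8234; F=0.4117×(-10.145)=-4.1767, v=5.7570/0.8234=6.9917
k=2: u−w=33.4550, u+w=10.0750; √(b/2)=0.4117, √(2b)=0.8234; F=0.4117×33.455=13.7735, v=10.0750/0.8234=12.2357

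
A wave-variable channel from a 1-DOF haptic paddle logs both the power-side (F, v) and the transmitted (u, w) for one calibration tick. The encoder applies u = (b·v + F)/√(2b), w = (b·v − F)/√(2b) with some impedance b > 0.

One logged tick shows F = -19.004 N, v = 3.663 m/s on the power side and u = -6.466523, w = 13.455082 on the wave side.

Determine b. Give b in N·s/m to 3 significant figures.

b = 1.82 N·s/m

u + w = 6.988559;  u + w = √(2b)·v, so √(2b) = 6.988559/3.663 = 1.907879.
b = (√(2b))²/2 = 3.640000/2 = 1.820000.
(Check via u − w = 2F/√(2b): u − w = -19.921605, 2F/√(2b) = -19.921604.)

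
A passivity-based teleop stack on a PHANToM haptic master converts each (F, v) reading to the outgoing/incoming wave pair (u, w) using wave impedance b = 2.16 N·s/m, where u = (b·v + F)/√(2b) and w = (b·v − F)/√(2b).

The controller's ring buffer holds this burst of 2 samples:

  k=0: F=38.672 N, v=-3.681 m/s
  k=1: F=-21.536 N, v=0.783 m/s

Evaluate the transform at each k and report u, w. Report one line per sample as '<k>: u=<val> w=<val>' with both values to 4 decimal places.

0: u=14.7807 w=-22.4315
1: u=-9.5478 w=11.1752

k=0: b·v=2.16×(-3.681)=-7.9510; √(2b)=2.0785; u=(-7.9510+38.672)/2.0785=14.7807, w=(-7.9510−38.672)/2.0785=-22.4315
k=1: b·v=2.16×0.783=1.6913; √(2b)=2.0785; u=(1.6913+(-21.536))/2.0785=-9.5478, w=(1.6913−(-21.536))/2.0785=11.1752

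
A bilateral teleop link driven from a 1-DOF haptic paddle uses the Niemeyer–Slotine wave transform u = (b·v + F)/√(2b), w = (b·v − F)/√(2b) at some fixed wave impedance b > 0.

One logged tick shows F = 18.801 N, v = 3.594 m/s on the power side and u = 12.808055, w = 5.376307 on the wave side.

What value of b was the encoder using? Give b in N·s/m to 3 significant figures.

u + w = 18.184362;  u + w = √(2b)·v, so √(2b) = 18.184362/3.594 = 5.059644.
b = (√(2b))²/2 = 25.600002/2 = 12.800001.
(Check via u − w = 2F/√(2b): u − w = 7.431748, 2F/√(2b) = 7.431748.)

b = 12.8 N·s/m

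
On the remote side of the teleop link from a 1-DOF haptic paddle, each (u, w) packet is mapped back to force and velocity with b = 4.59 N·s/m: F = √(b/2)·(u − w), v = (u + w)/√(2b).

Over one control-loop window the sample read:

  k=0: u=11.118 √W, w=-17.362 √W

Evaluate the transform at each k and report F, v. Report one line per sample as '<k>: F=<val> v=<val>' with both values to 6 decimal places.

0: F=43.145085 v=-2.060827

k=0: u−w=28.480000, u+w=-6.244000; √(b/2)=1.514926, √(2b)=3.029851; F=1.514926×28.48=43.145085, v=-6.244000/3.029851=-2.060827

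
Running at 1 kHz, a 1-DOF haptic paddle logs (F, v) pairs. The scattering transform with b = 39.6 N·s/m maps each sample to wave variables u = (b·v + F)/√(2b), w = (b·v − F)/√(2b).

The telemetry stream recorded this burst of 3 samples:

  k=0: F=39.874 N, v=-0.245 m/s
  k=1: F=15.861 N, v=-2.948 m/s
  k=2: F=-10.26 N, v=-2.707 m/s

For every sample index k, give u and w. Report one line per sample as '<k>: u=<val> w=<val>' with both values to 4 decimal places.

k=0: b·v=39.6×(-0.245)=-9.7020; √(2b)=8.8994; u=(-9.7020+39.874)/8.8994=3.3903, w=(-9.7020−39.874)/8.8994=-5.5707
k=1: b·v=39.6×(-2.948)=-116.7408; √(2b)=8.8994; u=(-116.7408+15.861)/8.8994=-11.3355, w=(-116.7408−15.861)/8.8994=-14.9000
k=2: b·v=39.6×(-2.707)=-107.1972; √(2b)=8.8994; u=(-107.1972+(-10.26))/8.8994=-13.1983, w=(-107.1972−(-10.26))/8.8994=-10.8925

0: u=3.3903 w=-5.5707
1: u=-11.3355 w=-14.9000
2: u=-13.1983 w=-10.8925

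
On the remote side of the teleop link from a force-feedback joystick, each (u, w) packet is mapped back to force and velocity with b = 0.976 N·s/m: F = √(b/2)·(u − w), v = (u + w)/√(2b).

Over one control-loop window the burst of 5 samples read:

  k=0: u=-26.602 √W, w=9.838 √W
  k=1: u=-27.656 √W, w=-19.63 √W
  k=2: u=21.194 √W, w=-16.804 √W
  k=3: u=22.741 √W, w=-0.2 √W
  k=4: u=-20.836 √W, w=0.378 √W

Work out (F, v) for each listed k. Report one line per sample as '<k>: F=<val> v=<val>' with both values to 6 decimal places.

0: F=-25.455890 v=-11.998798
1: F=-5.606723 v=-33.844856
2: F=26.544262 v=3.142133
3: F=16.025894 v=16.133674
4: F=-14.819463 v=-14.642771

k=0: u−w=-36.440000, u+w=-16.764000; √(b/2)=0.698570, √(2b)=1.397140; F=0.698570×(-36.44)=-25.455890, v=-16.764000/1.397140=-11.998798
k=1: u−w=-8.026000, u+w=-47.286000; √(b/2)=0.698570, √(2b)=1.397140; F=0.698570×(-8.026)=-5.606723, v=-47.286000/1.397140=-33.844856
k=2: u−w=37.998000, u+w=4.390000; √(b/2)=0.698570, √(2b)=1.397140; F=0.698570×37.998=26.544262, v=4.390000/1.397140=3.142133
k=3: u−w=22.941000, u+w=22.541000; √(b/2)=0.698570, √(2b)=1.397140; F=0.698570×22.941=16.025894, v=22.541000/1.397140=16.133674
k=4: u−w=-21.214000, u+w=-20.458000; √(b/2)=0.698570, √(2b)=1.397140; F=0.698570×(-21.214)=-14.819463, v=-20.458000/1.397140=-14.642771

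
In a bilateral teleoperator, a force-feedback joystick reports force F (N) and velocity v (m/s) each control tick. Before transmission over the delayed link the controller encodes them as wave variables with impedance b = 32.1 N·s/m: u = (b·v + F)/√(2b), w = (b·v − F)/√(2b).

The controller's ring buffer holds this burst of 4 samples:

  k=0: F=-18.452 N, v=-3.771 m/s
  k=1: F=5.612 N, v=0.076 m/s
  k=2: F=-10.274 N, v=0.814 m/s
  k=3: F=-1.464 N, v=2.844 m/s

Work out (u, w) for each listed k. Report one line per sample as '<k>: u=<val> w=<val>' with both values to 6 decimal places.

k=0: b·v=32.1×(-3.771)=-121.049100; √(2b)=8.012490; u=(-121.049100+(-18.452))/8.012490=-17.410455, w=(-121.049100−(-18.452))/8.012490=-12.804646
k=1: b·v=32.1×0.076=2.439600; √(2b)=8.012490; u=(2.439600+5.612)/8.012490=1.004881, w=(2.439600−5.612)/8.012490=-0.395932
k=2: b·v=32.1×0.814=26.129400; √(2b)=8.012490; u=(26.129400+(-10.274))/8.012490=1.978835, w=(26.129400−(-10.274))/8.012490=4.543332
k=3: b·v=32.1×2.844=91.292400; √(2b)=8.012490; u=(91.292400+(-1.464))/8.012490=11.211046, w=(91.292400−(-1.464))/8.012490=11.576476

0: u=-17.410455 w=-12.804646
1: u=1.004881 w=-0.395932
2: u=1.978835 w=4.543332
3: u=11.211046 w=11.576476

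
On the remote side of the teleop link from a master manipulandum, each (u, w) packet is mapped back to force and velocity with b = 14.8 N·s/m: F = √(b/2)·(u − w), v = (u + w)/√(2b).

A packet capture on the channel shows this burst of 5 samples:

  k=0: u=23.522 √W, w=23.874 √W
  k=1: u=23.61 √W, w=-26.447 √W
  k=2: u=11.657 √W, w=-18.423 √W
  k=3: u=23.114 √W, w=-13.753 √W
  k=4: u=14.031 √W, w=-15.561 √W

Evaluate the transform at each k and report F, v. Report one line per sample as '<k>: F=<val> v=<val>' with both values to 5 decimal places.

k=0: u−w=-0.35200, u+w=47.39600; √(b/2)=2.72029, √(2b)=5.44059; F=2.72029×(-0.352)=-0.95754, v=47.39600/5.44059=8.71156
k=1: u−w=50.05700, u+w=-2.83700; √(b/2)=2.72029, √(2b)=5.44059; F=2.72029×50.057=136.16976, v=-2.83700/5.44059=-0.52145
k=2: u−w=30.08000, u+w=-6.76600; √(b/2)=2.72029, √(2b)=5.44059; F=2.72029×30.08=81.82645, v=-6.76600/5.44059=-1.24362
k=3: u−w=36.86700, u+w=9.36100; √(b/2)=2.72029, √(2b)=5.44059; F=2.72029×36.867=100.28908, v=9.36100/5.44059=1.72059
k=4: u−w=29.59200, u+w=-1.53000; √(b/2)=2.72029, √(2b)=5.44059; F=2.72029×29.592=80.49894, v=-1.53000/5.44059=-0.28122

0: F=-0.95754 v=8.71156
1: F=136.16976 v=-0.52145
2: F=81.82645 v=-1.24362
3: F=100.28908 v=1.72059
4: F=80.49894 v=-0.28122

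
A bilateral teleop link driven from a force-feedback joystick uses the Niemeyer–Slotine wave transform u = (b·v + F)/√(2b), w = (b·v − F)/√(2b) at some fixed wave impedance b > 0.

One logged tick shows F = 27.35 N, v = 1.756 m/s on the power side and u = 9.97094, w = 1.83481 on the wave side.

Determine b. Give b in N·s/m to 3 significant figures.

u + w = 11.80575;  u + w = √(2b)·v, so √(2b) = 11.80575/1.756 = 6.72309.
b = (√(2b))²/2 = 45.19997/2 = 22.59998.
(Check via u − w = 2F/√(2b): u − w = 8.13613, 2F/√(2b) = 8.13614.)

b = 22.6 N·s/m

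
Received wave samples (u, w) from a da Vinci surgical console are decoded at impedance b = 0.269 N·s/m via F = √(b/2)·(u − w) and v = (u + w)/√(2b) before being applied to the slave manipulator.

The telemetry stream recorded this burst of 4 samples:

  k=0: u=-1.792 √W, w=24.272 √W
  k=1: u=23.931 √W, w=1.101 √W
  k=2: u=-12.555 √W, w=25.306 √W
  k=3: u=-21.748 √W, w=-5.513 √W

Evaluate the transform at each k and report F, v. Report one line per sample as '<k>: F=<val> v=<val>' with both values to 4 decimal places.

0: F=-9.5588 v=30.6482
1: F=8.3727 v=34.1275
2: F=-13.8852 v=17.3841
3: F=-5.9541 v=-37.1664

k=0: u−w=-26.0640, u+w=22.4800; √(b/2)=0.3667, √(2b)=0.7335; F=0.3667×(-26.064)=-9.5588, v=22.4800/0.7335=30.6482
k=1: u−w=22.8300, u+w=25.0320; √(b/2)=0.3667, √(2b)=0.7335; F=0.3667×22.83=8.3727, v=25.0320/0.7335=34.1275
k=2: u−w=-37.8610, u+w=12.7510; √(b/2)=0.3667, √(2b)=0.7335; F=0.3667×(-37.861)=-13.8852, v=12.7510/0.7335=17.3841
k=3: u−w=-16.2350, u+w=-27.2610; √(b/2)=0.3667, √(2b)=0.7335; F=0.3667×(-16.235)=-5.9541, v=-27.2610/0.7335=-37.1664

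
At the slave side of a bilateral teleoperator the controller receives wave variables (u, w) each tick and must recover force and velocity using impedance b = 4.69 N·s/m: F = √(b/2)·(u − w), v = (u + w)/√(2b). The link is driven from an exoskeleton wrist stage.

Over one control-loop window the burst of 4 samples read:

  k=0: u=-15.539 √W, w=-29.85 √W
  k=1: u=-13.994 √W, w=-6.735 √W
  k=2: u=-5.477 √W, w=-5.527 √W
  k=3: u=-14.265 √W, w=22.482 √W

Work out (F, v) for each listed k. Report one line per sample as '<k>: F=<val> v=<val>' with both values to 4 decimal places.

k=0: u−w=14.3110, u+w=-45.3890; √(b/2)=1.5313, √(2b)=3.0627; F=1.5313×14.311=21.9150, v=-45.3890/3.0627=-14.8200
k=1: u−w=-7.2590, u+w=-20.7290; √(b/2)=1.5313, √(2b)=3.0627; F=1.5313×(-7.259)=-11.1160, v=-20.7290/3.0627=-6.7683
k=2: u−w=0.0500, u+w=-11.0040; √(b/2)=1.5313, √(2b)=3.0627; F=1.5313×0.05=0.0766, v=-11.0040/3.0627=-3.5929
k=3: u−w=-36.7470, u+w=8.2170; √(b/2)=1.5313, √(2b)=3.0627; F=1.5313×(-36.747)=-56.2721, v=8.2170/3.0627=2.6829

0: F=21.9150 v=-14.8200
1: F=-11.1160 v=-6.7683
2: F=0.0766 v=-3.5929
3: F=-56.2721 v=2.6829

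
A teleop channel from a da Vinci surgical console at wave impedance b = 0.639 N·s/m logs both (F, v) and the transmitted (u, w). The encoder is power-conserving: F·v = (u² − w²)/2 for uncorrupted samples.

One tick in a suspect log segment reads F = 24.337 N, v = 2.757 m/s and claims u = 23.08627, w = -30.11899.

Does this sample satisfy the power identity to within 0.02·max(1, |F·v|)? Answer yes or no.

F·v = 24.337×2.757 = 67.09711 W.
(u² − w²)/2 = (532.97586 − 907.15356)/2 = -187.08885 W.
|Δ| = 254.18596;  2% of max(1, |F·v|) = 1.34194.

no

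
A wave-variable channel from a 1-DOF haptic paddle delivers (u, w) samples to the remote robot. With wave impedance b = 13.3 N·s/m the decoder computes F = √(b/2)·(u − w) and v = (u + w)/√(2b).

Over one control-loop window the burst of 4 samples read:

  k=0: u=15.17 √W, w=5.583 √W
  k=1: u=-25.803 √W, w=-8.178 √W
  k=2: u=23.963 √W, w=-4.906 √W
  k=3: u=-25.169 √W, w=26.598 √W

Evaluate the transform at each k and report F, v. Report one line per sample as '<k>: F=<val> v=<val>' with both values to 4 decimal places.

k=0: u−w=9.5870, u+w=20.7530; √(b/2)=2.5788, √(2b)=5.1575; F=2.5788×9.587=24.7226, v=20.7530/5.1575=4.0238
k=1: u−w=-17.6250, u+w=-33.9810; √(b/2)=2.5788, √(2b)=5.1575; F=2.5788×(-17.625)=-45.4506, v=-33.9810/5.1575=-6.5886
k=2: u−w=28.8690, u+w=19.0570; √(b/2)=2.5788, √(2b)=5.1575; F=2.5788×28.869=74.4462, v=19.0570/5.1575=3.6950
k=3: u−w=-51.7670, u+w=1.4290; √(b/2)=2.5788, √(2b)=5.1575; F=2.5788×(-51.767)=-133.4946, v=1.4290/5.1575=0.2771

0: F=24.7226 v=4.0238
1: F=-45.4506 v=-6.5886
2: F=74.4462 v=3.6950
3: F=-133.4946 v=0.2771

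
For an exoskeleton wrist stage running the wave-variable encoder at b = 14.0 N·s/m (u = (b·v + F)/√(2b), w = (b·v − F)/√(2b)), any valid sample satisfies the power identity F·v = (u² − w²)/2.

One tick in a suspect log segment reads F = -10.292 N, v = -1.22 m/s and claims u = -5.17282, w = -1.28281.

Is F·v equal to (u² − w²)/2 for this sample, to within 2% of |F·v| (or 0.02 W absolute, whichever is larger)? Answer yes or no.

yes

F·v = (-10.292)×(-1.22) = 12.5562 W.
(u² − w²)/2 = (26.7581 − 1.6456)/2 = 12.5562 W.
|Δ| = 0.0000;  2% of max(1, |F·v|) = 0.2511.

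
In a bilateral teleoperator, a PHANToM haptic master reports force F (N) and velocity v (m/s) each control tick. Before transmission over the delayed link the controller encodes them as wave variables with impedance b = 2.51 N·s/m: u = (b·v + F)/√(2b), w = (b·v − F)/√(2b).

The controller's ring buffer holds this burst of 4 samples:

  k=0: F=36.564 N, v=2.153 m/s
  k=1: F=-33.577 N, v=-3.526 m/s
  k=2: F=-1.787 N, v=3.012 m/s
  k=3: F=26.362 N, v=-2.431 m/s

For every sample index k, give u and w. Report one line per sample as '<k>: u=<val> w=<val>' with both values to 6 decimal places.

k=0: b·v=2.51×2.153=5.404030; √(2b)=2.240536; u=(5.404030+36.564)/2.240536=18.731248, w=(5.404030−36.564)/2.240536=-13.907375
k=1: b·v=2.51×(-3.526)=-8.850260; √(2b)=2.240536; u=(-8.850260+(-33.577))/2.240536=-18.936213, w=(-8.850260−(-33.577))/2.240536=11.036084
k=2: b·v=2.51×3.012=7.560120; √(2b)=2.240536; u=(7.560120+(-1.787))/2.240536=2.576670, w=(7.560120−(-1.787))/2.240536=4.171824
k=3: b·v=2.51×(-2.431)=-6.101810; √(2b)=2.240536; u=(-6.101810+26.362)/2.240536=9.042565, w=(-6.101810−26.362)/2.240536=-14.489307

0: u=18.731248 w=-13.907375
1: u=-18.936213 w=11.036084
2: u=2.576670 w=4.171824
3: u=9.042565 w=-14.489307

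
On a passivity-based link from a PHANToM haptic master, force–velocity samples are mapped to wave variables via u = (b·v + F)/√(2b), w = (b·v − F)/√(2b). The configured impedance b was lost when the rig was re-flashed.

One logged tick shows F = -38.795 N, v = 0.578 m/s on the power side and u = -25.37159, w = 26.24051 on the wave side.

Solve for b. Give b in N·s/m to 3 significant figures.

u + w = 0.8689;  u + w = √(2b)·v, so √(2b) = 0.8689/0.578 = 1.5033.
b = (√(2b))²/2 = 2.2600/2 = 1.1300.
(Check via u − w = 2F/√(2b): u − w = -51.6121, 2F/√(2b) = -51.6124.)

b = 1.13 N·s/m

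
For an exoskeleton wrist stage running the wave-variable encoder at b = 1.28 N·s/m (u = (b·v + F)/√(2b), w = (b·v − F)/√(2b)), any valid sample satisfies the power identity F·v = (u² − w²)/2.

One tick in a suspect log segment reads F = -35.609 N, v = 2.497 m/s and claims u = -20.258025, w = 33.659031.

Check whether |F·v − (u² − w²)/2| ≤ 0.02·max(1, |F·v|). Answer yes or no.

no

F·v = (-35.609)×2.497 = -88.915673 W.
(u² − w²)/2 = (410.387577 − 1132.930368)/2 = -361.271395 W.
|Δ| = 272.355722;  2% of max(1, |F·v|) = 1.778313.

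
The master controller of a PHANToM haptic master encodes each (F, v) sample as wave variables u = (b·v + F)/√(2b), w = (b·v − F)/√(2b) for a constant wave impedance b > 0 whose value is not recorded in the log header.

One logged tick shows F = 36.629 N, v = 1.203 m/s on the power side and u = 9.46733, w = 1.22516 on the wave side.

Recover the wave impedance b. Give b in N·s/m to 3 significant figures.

b = 39.5 N·s/m

u + w = 10.6925;  u + w = √(2b)·v, so √(2b) = 10.6925/1.203 = 8.8882.
b = (√(2b))²/2 = 78.9999/2 = 39.4999.
(Check via u − w = 2F/√(2b): u − w = 8.2422, 2F/√(2b) = 8.2422.)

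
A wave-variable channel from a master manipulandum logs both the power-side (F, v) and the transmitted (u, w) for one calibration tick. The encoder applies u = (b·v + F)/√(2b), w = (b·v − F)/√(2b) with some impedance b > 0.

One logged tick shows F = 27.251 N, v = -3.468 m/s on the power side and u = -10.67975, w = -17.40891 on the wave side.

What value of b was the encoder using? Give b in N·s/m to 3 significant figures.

u + w = -28.08866;  u + w = √(2b)·v, so √(2b) = -28.08866/(-3.468) = 8.09938.
b = (√(2b))²/2 = 65.60000/2 = 32.80000.
(Check via u − w = 2F/√(2b): u − w = 6.72916, 2F/√(2b) = 6.72915.)

b = 32.8 N·s/m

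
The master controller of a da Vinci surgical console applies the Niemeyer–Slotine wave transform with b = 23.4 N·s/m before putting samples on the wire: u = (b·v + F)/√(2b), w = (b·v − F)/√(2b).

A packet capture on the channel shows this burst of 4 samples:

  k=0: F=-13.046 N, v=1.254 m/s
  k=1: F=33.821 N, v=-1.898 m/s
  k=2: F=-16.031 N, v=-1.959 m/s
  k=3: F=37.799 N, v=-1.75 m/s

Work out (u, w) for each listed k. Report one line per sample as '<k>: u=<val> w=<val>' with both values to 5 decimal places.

k=0: b·v=23.4×1.254=29.34360; √(2b)=6.84105; u=(29.34360+(-13.046))/6.84105=2.38232, w=(29.34360−(-13.046))/6.84105=6.19636
k=1: b·v=23.4×(-1.898)=-44.41320; √(2b)=6.84105; u=(-44.41320+33.821)/6.84105=-1.54833, w=(-44.41320−33.821)/6.84105=-11.43599
k=2: b·v=23.4×(-1.959)=-45.84060; √(2b)=6.84105; u=(-45.84060+(-16.031))/6.84105=-9.04416, w=(-45.84060−(-16.031))/6.84105=-4.35746
k=3: b·v=23.4×(-1.75)=-40.95000; √(2b)=6.84105; u=(-40.95000+37.799)/6.84105=-0.46060, w=(-40.95000−37.799)/6.84105=-11.51124

0: u=2.38232 w=6.19636
1: u=-1.54833 w=-11.43599
2: u=-9.04416 w=-4.35746
3: u=-0.46060 w=-11.51124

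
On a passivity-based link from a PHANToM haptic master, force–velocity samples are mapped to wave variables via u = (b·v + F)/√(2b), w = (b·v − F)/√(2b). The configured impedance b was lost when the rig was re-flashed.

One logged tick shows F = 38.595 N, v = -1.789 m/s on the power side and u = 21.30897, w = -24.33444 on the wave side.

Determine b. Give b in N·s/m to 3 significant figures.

b = 1.43 N·s/m

u + w = -3.0255;  u + w = √(2b)·v, so √(2b) = -3.0255/(-1.789) = 1.6912.
b = (√(2b))²/2 = 2.8600/2 = 1.4300.
(Check via u − w = 2F/√(2b): u − w = 45.6434, 2F/√(2b) = 45.6435.)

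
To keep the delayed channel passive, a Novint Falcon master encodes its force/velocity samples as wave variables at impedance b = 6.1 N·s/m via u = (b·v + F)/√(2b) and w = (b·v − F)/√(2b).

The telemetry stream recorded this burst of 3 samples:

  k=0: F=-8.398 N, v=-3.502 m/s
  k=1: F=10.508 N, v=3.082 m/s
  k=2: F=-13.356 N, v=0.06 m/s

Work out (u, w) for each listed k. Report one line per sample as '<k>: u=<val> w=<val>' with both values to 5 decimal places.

k=0: b·v=6.1×(-3.502)=-21.36220; √(2b)=3.49285; u=(-21.36220+(-8.398))/3.49285=-8.52032, w=(-21.36220−(-8.398))/3.49285=-3.71164
k=1: b·v=6.1×3.082=18.80020; √(2b)=3.49285; u=(18.80020+10.508)/3.49285=8.39091, w=(18.80020−10.508)/3.49285=2.37405
k=2: b·v=6.1×0.06=0.36600; √(2b)=3.49285; u=(0.36600+(-13.356))/3.49285=-3.71903, w=(0.36600−(-13.356))/3.49285=3.92860

0: u=-8.52032 w=-3.71164
1: u=8.39091 w=2.37405
2: u=-3.71903 w=3.92860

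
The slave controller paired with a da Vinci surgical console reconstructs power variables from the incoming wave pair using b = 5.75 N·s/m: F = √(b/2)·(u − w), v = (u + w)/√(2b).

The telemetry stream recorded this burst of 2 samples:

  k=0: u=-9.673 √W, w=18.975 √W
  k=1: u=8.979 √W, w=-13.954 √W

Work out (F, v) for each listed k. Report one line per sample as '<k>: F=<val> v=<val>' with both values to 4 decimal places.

0: F=-48.5750 v=2.7430
1: F=38.8848 v=-1.4670

k=0: u−w=-28.6480, u+w=9.3020; √(b/2)=1.6956, √(2b)=3.3912; F=1.6956×(-28.648)=-48.5750, v=9.3020/3.3912=2.7430
k=1: u−w=22.9330, u+w=-4.9750; √(b/2)=1.6956, √(2b)=3.3912; F=1.6956×22.933=38.8848, v=-4.9750/3.3912=-1.4670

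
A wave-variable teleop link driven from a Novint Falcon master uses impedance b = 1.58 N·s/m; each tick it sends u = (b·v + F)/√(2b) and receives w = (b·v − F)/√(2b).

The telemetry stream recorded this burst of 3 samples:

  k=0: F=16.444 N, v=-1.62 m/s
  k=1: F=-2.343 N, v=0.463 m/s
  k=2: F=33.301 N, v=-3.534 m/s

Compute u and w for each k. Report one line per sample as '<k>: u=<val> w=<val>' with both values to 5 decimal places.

0: u=7.81059 w=-10.69036
1: u=-0.90652 w=1.72956
2: u=15.59219 w=-21.87436

k=0: b·v=1.58×(-1.62)=-2.55960; √(2b)=1.77764; u=(-2.55960+16.444)/1.77764=7.81059, w=(-2.55960−16.444)/1.77764=-10.69036
k=1: b·v=1.58×0.463=0.73154; √(2b)=1.77764; u=(0.73154+(-2.343))/1.77764=-0.90652, w=(0.73154−(-2.343))/1.77764=1.72956
k=2: b·v=1.58×(-3.534)=-5.58372; √(2b)=1.77764; u=(-5.58372+33.301)/1.77764=15.59219, w=(-5.58372−33.301)/1.77764=-21.87436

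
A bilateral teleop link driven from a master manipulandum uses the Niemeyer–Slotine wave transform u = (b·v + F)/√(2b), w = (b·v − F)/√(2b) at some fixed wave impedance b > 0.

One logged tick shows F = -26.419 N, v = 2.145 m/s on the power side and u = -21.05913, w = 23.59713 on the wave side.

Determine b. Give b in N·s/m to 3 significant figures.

b = 0.7 N·s/m

u + w = 2.5380;  u + w = √(2b)·v, so √(2b) = 2.5380/2.145 = 1.1832.
b = (√(2b))²/2 = 1.4000/2 = 0.7000.
(Check via u − w = 2F/√(2b): u − w = -44.6563, 2F/√(2b) = -44.6562.)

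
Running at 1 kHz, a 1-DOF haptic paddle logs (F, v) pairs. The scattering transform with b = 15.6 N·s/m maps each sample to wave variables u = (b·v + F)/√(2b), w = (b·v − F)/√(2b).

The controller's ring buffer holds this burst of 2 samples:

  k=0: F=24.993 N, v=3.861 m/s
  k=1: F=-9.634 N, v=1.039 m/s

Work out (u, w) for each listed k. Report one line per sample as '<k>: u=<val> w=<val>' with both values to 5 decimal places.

0: u=15.25765 w=6.30872
1: u=1.17701 w=4.62653

k=0: b·v=15.6×3.861=60.23160; √(2b)=5.58570; u=(60.23160+24.993)/5.58570=15.25765, w=(60.23160−24.993)/5.58570=6.30872
k=1: b·v=15.6×1.039=16.20840; √(2b)=5.58570; u=(16.20840+(-9.634))/5.58570=1.17701, w=(16.20840−(-9.634))/5.58570=4.62653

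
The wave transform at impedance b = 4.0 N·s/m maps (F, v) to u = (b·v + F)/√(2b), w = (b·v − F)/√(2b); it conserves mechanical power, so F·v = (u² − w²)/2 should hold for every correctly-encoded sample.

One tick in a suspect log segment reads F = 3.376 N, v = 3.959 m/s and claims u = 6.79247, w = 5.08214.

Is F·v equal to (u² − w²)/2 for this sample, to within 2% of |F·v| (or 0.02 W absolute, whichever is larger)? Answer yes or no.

no

F·v = 3.376×3.959 = 13.36558 W.
(u² − w²)/2 = (46.13765 − 25.82815)/2 = 10.15475 W.
|Δ| = 3.21083;  2% of max(1, |F·v|) = 0.26731.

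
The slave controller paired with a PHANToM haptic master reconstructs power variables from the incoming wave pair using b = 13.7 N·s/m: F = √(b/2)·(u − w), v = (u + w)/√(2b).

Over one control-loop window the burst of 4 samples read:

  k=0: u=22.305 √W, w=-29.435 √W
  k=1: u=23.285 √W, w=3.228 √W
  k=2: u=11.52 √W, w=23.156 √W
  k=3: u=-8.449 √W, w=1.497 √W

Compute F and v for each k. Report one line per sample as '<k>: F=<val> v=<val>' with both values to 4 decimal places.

k=0: u−w=51.7400, u+w=-7.1300; √(b/2)=2.6173, √(2b)=5.2345; F=2.6173×51.74=135.4165, v=-7.1300/5.2345=-1.3621
k=1: u−w=20.0570, u+w=26.5130; √(b/2)=2.6173, √(2b)=5.2345; F=2.6173×20.057=52.4942, v=26.5130/5.2345=5.0650
k=2: u−w=-11.6360, u+w=34.6760; √(b/2)=2.6173, √(2b)=5.2345; F=2.6173×(-11.636)=-30.4543, v=34.6760/5.2345=6.6245
k=3: u−w=-9.9460, u+w=-6.9520; √(b/2)=2.6173, √(2b)=5.2345; F=2.6173×(-9.946)=-26.0312, v=-6.9520/5.2345=-1.3281

0: F=135.4165 v=-1.3621
1: F=52.4942 v=5.0650
2: F=-30.4543 v=6.6245
3: F=-26.0312 v=-1.3281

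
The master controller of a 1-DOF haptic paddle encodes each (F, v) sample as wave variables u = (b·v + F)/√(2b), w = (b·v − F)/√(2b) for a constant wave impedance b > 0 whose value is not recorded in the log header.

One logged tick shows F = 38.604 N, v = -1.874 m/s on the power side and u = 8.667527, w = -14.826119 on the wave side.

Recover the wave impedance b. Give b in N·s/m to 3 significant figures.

u + w = -6.158592;  u + w = √(2b)·v, so √(2b) = -6.158592/(-1.874) = 3.286335.
b = (√(2b))²/2 = 10.799998/2 = 5.399999.
(Check via u − w = 2F/√(2b): u − w = 23.493646, 2F/√(2b) = 23.493648.)

b = 5.4 N·s/m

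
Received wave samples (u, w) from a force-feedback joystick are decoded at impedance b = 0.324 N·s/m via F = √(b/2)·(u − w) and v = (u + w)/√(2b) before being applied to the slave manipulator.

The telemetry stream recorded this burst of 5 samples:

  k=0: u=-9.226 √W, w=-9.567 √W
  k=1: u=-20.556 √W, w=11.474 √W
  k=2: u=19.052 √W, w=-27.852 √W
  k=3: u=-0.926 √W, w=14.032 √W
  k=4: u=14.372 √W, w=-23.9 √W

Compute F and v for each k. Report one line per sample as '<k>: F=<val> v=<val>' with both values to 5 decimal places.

k=0: u−w=0.34100, u+w=-18.79300; √(b/2)=0.40249, √(2b)=0.80498; F=0.40249×0.341=0.13725, v=-18.79300/0.80498=-23.34579
k=1: u−w=-32.03000, u+w=-9.08200; √(b/2)=0.40249, √(2b)=0.80498; F=0.40249×(-32.03)=-12.89183, v=-9.08200/0.80498=-11.28221
k=2: u−w=46.90400, u+w=-8.80000; √(b/2)=0.40249, √(2b)=0.80498; F=0.40249×46.904=18.87850, v=-8.80000/0.80498=-10.93189
k=3: u−w=-14.95800, u+w=13.10600; √(b/2)=0.40249, √(2b)=0.80498; F=0.40249×(-14.958)=-6.02048, v=13.10600/0.80498=16.28106
k=4: u−w=38.27200, u+w=-9.52800; √(b/2)=0.40249, √(2b)=0.80498; F=0.40249×38.272=15.40418, v=-9.52800/0.80498=-11.83625

0: F=0.13725 v=-23.34579
1: F=-12.89183 v=-11.28221
2: F=18.87850 v=-10.93189
3: F=-6.02048 v=16.28106
4: F=15.40418 v=-11.83625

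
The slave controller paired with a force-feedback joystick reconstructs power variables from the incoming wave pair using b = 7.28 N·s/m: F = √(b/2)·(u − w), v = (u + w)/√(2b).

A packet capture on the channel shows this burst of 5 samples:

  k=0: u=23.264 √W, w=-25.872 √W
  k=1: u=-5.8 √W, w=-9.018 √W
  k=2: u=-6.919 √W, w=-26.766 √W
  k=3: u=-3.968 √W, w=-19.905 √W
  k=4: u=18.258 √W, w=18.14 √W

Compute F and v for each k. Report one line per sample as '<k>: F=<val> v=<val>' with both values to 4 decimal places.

0: F=93.7455 v=-0.6835
1: F=6.1396 v=-3.8834
2: F=37.8657 v=-8.8279
3: F=30.4059 v=-6.2564
4: F=0.2251 v=9.5389

k=0: u−w=49.1360, u+w=-2.6080; √(b/2)=1.9079, √(2b)=3.8158; F=1.9079×49.136=93.7455, v=-2.6080/3.8158=-0.6835
k=1: u−w=3.2180, u+w=-14.8180; √(b/2)=1.9079, √(2b)=3.8158; F=1.9079×3.218=6.1396, v=-14.8180/3.8158=-3.8834
k=2: u−w=19.8470, u+w=-33.6850; √(b/2)=1.9079, √(2b)=3.8158; F=1.9079×19.847=37.8657, v=-33.6850/3.8158=-8.8279
k=3: u−w=15.9370, u+w=-23.8730; √(b/2)=1.9079, √(2b)=3.8158; F=1.9079×15.937=30.4059, v=-23.8730/3.8158=-6.2564
k=4: u−w=0.1180, u+w=36.3980; √(b/2)=1.9079, √(2b)=3.8158; F=1.9079×0.118=0.2251, v=36.3980/3.8158=9.5389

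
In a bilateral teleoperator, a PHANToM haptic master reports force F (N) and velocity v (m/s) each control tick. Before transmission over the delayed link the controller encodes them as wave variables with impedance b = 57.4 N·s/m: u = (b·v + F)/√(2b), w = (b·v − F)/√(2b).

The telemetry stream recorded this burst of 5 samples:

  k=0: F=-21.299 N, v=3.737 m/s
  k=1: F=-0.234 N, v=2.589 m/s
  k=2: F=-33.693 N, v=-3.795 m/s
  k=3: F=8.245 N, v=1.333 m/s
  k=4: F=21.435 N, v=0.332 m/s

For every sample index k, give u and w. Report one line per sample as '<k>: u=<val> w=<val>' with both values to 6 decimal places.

0: u=18.032127 w=22.007870
1: u=13.848050 w=13.891729
2: u=-23.475343 w=-17.186094
3: u=7.910718 w=6.371679
4: u=3.779167 w=-0.221961

k=0: b·v=57.4×3.737=214.503800; √(2b)=10.714476; u=(214.503800+(-21.299))/10.714476=18.032127, w=(214.503800−(-21.299))/10.714476=22.007870
k=1: b·v=57.4×2.589=148.608600; √(2b)=10.714476; u=(148.608600+(-0.234))/10.714476=13.848050, w=(148.608600−(-0.234))/10.714476=13.891729
k=2: b·v=57.4×(-3.795)=-217.833000; √(2b)=10.714476; u=(-217.833000+(-33.693))/10.714476=-23.475343, w=(-217.833000−(-33.693))/10.714476=-17.186094
k=3: b·v=57.4×1.333=76.514200; √(2b)=10.714476; u=(76.514200+8.245)/10.714476=7.910718, w=(76.514200−8.245)/10.714476=6.371679
k=4: b·v=57.4×0.332=19.056800; √(2b)=10.714476; u=(19.056800+21.435)/10.714476=3.779167, w=(19.056800−21.435)/10.714476=-0.221961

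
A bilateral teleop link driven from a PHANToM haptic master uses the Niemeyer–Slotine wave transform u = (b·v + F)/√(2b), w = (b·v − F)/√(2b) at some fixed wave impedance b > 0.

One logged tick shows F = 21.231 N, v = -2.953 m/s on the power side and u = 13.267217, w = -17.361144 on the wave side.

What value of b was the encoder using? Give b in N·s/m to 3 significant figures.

b = 0.961 N·s/m

u + w = -4.093927;  u + w = √(2b)·v, so √(2b) = -4.093927/(-2.953) = 1.386362.
b = (√(2b))²/2 = 1.922000/2 = 0.961000.
(Check via u − w = 2F/√(2b): u − w = 30.628361, 2F/√(2b) = 30.628364.)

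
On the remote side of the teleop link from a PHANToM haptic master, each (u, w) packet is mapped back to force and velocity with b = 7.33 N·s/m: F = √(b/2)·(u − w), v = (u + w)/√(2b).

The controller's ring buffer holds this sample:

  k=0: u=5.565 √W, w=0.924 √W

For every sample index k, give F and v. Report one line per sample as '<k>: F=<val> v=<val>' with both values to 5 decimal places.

0: F=8.88482 v=1.69477

k=0: u−w=4.64100, u+w=6.48900; √(b/2)=1.91442, √(2b)=3.82884; F=1.91442×4.641=8.88482, v=6.48900/3.82884=1.69477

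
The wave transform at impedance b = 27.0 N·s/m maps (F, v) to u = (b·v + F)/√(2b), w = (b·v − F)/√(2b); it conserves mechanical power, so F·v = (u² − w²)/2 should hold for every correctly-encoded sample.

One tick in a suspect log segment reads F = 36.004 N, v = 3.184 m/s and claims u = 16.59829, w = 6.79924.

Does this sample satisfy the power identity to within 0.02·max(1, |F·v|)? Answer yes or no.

F·v = 36.004×3.184 = 114.63674 W.
(u² − w²)/2 = (275.50323 − 46.22966)/2 = 114.63678 W.
|Δ| = 0.00005;  2% of max(1, |F·v|) = 2.29273.

yes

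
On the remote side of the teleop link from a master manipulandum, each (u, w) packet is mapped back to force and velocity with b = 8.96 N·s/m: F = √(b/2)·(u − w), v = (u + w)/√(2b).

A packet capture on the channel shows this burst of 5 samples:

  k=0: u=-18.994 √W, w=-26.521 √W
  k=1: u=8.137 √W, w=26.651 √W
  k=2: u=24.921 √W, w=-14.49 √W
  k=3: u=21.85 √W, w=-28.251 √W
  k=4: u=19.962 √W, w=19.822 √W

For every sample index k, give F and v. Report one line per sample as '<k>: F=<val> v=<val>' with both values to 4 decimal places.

k=0: u−w=7.5270, u+w=-45.5150; √(b/2)=2.1166, √(2b)=4.2332; F=2.1166×7.527=15.9317, v=-45.5150/4.2332=-10.7519
k=1: u−w=-18.5140, u+w=34.7880; √(b/2)=2.1166, √(2b)=4.2332; F=2.1166×(-18.514)=-39.1868, v=34.7880/4.2332=8.2179
k=2: u−w=39.4110, u+w=10.4310; √(b/2)=2.1166, √(2b)=4.2332; F=2.1166×39.411=83.4174, v=10.4310/4.2332=2.4641
k=3: u−w=50.1010, u+w=-6.4010; √(b/2)=2.1166, √(2b)=4.2332; F=2.1166×50.101=106.0438, v=-6.4010/4.2332=-1.5121
k=4: u−w=0.1400, u+w=39.7840; √(b/2)=2.1166, √(2b)=4.2332; F=2.1166×0.14=0.2963, v=39.7840/4.2332=9.3981

0: F=15.9317 v=-10.7519
1: F=-39.1868 v=8.2179
2: F=83.4174 v=2.4641
3: F=106.0438 v=-1.5121
4: F=0.2963 v=9.3981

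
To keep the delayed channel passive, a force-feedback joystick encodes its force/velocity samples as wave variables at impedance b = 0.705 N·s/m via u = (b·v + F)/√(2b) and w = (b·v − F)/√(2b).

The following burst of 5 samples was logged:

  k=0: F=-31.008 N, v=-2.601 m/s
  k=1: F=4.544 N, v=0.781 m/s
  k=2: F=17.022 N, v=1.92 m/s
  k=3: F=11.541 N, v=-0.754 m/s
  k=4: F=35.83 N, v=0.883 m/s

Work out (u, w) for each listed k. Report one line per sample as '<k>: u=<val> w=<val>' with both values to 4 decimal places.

0: u=-27.6577 w=24.5692
1: u=4.2904 w=-3.3630
2: u=15.4750 w=-13.1952
3: u=9.2716 w=-10.1669
4: u=30.6986 w=-29.6501

k=0: b·v=0.705×(-2.601)=-1.8337; √(2b)=1.1874; u=(-1.8337+(-31.008))/1.1874=-27.6577, w=(-1.8337−(-31.008))/1.1874=24.5692
k=1: b·v=0.705×0.781=0.5506; √(2b)=1.1874; u=(0.5506+4.544)/1.1874=4.2904, w=(0.5506−4.544)/1.1874=-3.3630
k=2: b·v=0.705×1.92=1.3536; √(2b)=1.1874; u=(1.3536+17.022)/1.1874=15.4750, w=(1.3536−17.022)/1.1874=-13.1952
k=3: b·v=0.705×(-0.754)=-0.5316; √(2b)=1.1874; u=(-0.5316+11.541)/1.1874=9.2716, w=(-0.5316−11.541)/1.1874=-10.1669
k=4: b·v=0.705×0.883=0.6225; √(2b)=1.1874; u=(0.6225+35.83)/1.1874=30.6986, w=(0.6225−35.83)/1.1874=-29.6501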